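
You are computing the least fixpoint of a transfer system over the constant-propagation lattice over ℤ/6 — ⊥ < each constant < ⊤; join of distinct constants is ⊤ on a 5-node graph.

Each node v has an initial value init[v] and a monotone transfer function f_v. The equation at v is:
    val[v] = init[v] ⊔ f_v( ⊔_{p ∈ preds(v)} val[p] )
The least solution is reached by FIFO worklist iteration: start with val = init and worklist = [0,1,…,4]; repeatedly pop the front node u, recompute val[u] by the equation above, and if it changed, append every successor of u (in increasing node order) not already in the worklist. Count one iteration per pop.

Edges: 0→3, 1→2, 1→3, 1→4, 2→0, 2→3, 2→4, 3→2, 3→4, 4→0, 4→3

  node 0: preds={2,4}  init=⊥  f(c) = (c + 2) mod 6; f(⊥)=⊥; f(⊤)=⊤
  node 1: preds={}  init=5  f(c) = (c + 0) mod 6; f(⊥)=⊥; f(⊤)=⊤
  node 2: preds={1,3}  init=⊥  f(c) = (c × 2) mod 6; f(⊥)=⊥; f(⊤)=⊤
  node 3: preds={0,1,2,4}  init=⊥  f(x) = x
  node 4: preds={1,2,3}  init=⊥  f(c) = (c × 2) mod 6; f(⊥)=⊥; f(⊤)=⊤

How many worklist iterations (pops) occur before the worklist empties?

10

Iteration log — 10 steps:
  step 1. node 0  ⊔preds=⊥  new=⊥  stable
  step 2. node 1  ⊔preds=⊥  new=5  stable
  step 3. node 2  ⊔preds=5  new=4  old=⊥  +wl: 0
  step 4. node 3  ⊔preds=⊤  new=⊤  old=⊥  +wl: 2
  step 5. node 4  ⊔preds=⊤  new=⊤  old=⊥  +wl: 3
  step 6. node 0  ⊔preds=⊤  new=⊤  old=⊥  +wl: 
  step 7. node 2  ⊔preds=⊤  new=⊤  old=4  +wl: 0,4
  step 8. node 3  ⊔preds=⊤  new=⊤  stable
  step 9. node 0  ⊔preds=⊤  new=⊤  stable
  step 10. node 4  ⊔preds=⊤  new=⊤  stable

Least fixpoint reached:
  node 0: ⊤
  node 1: 5
  node 2: ⊤
  node 3: ⊤
  node 4: ⊤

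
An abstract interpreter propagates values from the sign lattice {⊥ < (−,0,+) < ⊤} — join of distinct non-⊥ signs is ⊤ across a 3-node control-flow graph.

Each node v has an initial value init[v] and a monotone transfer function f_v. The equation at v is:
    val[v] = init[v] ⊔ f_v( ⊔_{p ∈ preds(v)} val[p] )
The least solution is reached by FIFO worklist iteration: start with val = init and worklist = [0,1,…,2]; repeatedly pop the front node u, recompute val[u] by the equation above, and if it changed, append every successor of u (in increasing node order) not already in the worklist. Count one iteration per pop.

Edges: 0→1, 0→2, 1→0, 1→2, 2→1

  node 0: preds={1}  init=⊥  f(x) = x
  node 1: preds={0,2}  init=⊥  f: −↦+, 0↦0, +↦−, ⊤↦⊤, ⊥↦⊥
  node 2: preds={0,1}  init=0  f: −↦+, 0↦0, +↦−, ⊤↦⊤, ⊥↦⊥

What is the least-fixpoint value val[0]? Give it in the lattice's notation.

0

Worklist (6 pops):
  #1 pop 0: in=⊥ → ⊥ (no change)
  #2 pop 1: in=0 → 0 (was ⊥); enqueue [0]
  #3 pop 2: in=0 → 0 (no change)
  #4 pop 0: in=0 → 0 (was ⊥); enqueue [1,2]
  #5 pop 1: in=0 → 0 (no change)
  #6 pop 2: in=0 → 0 (no change)

Fixpoint:
  val[0] = 0
  val[1] = 0
  val[2] = 0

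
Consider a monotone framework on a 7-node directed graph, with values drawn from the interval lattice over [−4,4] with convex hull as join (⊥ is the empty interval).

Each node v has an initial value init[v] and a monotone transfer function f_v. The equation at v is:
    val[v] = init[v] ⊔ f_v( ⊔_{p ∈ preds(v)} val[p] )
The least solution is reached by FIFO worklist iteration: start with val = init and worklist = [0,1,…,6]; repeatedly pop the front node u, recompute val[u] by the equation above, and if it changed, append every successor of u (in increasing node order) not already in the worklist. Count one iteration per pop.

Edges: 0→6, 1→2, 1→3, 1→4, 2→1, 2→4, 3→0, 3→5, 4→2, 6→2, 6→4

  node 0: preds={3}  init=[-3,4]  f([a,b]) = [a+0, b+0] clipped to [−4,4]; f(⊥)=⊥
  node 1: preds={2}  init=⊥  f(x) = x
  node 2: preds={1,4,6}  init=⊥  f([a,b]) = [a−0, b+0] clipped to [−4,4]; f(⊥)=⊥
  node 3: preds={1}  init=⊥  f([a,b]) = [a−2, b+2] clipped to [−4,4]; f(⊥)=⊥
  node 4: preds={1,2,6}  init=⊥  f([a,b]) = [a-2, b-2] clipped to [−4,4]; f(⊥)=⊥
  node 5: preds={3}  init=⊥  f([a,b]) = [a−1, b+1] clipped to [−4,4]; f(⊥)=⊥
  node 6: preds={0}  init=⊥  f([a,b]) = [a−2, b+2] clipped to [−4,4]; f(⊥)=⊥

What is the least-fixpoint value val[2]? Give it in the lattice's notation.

Worklist (16 pops):
  #1 pop 0: in=⊥ → [-3,4] (no change)
  #2 pop 1: in=⊥ → ⊥ (no change)
  #3 pop 2: in=⊥ → ⊥ (no change)
  #4 pop 3: in=⊥ → ⊥ (no change)
  #5 pop 4: in=⊥ → ⊥ (no change)
  #6 pop 5: in=⊥ → ⊥ (no change)
  #7 pop 6: in=[-3,4] → [-4,4] (was ⊥); enqueue [2,4]
  #8 pop 2: in=[-4,4] → [-4,4] (was ⊥); enqueue [1]
  #9 pop 4: in=[-4,4] → [-4,2] (was ⊥); enqueue [2]
  #10 pop 1: in=[-4,4] → [-4,4] (was ⊥); enqueue [3,4]
  #11 pop 2: in=[-4,4] → [-4,4] (no change)
  #12 pop 3: in=[-4,4] → [-4,4] (was ⊥); enqueue [0,5]
  #13 pop 4: in=[-4,4] → [-4,2] (no change)
  #14 pop 0: in=[-4,4] → [-4,4] (was [-3,4]); enqueue [6]
  #15 pop 5: in=[-4,4] → [-4,4] (was ⊥); enqueue []
  #16 pop 6: in=[-4,4] → [-4,4] (no change)

Fixpoint:
  val[0] = [-4,4]
  val[1] = [-4,4]
  val[2] = [-4,4]
  val[3] = [-4,4]
  val[4] = [-4,2]
  val[5] = [-4,4]
  val[6] = [-4,4]

[-4,4]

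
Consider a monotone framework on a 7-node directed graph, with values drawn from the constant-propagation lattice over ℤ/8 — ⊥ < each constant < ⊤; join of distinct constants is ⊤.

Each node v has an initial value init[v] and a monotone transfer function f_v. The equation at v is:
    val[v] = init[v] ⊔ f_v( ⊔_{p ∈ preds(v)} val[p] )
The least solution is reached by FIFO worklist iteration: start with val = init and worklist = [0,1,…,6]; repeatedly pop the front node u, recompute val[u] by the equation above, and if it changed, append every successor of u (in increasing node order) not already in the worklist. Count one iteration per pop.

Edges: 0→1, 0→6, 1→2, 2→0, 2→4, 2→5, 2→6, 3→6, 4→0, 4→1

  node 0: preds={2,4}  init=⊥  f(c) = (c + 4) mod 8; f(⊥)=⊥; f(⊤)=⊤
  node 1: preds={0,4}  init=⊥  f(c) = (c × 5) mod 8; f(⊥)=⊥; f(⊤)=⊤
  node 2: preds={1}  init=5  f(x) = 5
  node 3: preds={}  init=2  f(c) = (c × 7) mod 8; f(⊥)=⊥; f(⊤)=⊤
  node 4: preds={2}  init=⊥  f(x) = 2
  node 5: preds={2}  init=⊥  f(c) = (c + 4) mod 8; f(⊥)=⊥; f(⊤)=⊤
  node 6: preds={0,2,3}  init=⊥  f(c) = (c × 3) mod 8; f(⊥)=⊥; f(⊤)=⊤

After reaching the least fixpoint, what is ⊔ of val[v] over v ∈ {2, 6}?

⊤

Worklist (11 pops):
  #1 pop 0: in=5 → 1 (was ⊥); enqueue []
  #2 pop 1: in=1 → 5 (was ⊥); enqueue []
  #3 pop 2: in=5 → 5 (no change)
  #4 pop 3: in=⊥ → 2 (no change)
  #5 pop 4: in=5 → 2 (was ⊥); enqueue [0,1]
  #6 pop 5: in=5 → 1 (was ⊥); enqueue []
  #7 pop 6: in=⊤ → ⊤ (was ⊥); enqueue []
  #8 pop 0: in=⊤ → ⊤ (was 1); enqueue [6]
  #9 pop 1: in=⊤ → ⊤ (was 5); enqueue [2]
  #10 pop 6: in=⊤ → ⊤ (no change)
  #11 pop 2: in=⊤ → 5 (no change)

Fixpoint:
  val[0] = ⊤
  val[1] = ⊤
  val[2] = 5
  val[3] = 2
  val[4] = 2
  val[5] = 1
  val[6] = ⊤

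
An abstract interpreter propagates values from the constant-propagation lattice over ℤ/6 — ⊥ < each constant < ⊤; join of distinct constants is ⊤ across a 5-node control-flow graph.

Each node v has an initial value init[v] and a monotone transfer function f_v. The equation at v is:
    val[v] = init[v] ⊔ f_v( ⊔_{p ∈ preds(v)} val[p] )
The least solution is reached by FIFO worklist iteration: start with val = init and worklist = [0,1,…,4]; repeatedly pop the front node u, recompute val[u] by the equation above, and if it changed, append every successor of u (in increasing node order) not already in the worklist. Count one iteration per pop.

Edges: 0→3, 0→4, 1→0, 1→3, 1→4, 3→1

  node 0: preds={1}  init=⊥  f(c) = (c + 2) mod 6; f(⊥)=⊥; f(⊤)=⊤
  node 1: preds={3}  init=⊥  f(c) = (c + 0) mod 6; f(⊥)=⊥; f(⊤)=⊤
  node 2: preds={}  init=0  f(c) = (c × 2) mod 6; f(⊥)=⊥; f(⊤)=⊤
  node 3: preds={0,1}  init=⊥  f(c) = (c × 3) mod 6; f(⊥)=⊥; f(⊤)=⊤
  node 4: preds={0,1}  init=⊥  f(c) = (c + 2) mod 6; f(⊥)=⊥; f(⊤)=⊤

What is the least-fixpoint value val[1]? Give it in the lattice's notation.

Worklist (5 pops):
  #1 pop 0: in=⊥ → ⊥ (no change)
  #2 pop 1: in=⊥ → ⊥ (no change)
  #3 pop 2: in=⊥ → 0 (no change)
  #4 pop 3: in=⊥ → ⊥ (no change)
  #5 pop 4: in=⊥ → ⊥ (no change)

Fixpoint:
  val[0] = ⊥
  val[1] = ⊥
  val[2] = 0
  val[3] = ⊥
  val[4] = ⊥

⊥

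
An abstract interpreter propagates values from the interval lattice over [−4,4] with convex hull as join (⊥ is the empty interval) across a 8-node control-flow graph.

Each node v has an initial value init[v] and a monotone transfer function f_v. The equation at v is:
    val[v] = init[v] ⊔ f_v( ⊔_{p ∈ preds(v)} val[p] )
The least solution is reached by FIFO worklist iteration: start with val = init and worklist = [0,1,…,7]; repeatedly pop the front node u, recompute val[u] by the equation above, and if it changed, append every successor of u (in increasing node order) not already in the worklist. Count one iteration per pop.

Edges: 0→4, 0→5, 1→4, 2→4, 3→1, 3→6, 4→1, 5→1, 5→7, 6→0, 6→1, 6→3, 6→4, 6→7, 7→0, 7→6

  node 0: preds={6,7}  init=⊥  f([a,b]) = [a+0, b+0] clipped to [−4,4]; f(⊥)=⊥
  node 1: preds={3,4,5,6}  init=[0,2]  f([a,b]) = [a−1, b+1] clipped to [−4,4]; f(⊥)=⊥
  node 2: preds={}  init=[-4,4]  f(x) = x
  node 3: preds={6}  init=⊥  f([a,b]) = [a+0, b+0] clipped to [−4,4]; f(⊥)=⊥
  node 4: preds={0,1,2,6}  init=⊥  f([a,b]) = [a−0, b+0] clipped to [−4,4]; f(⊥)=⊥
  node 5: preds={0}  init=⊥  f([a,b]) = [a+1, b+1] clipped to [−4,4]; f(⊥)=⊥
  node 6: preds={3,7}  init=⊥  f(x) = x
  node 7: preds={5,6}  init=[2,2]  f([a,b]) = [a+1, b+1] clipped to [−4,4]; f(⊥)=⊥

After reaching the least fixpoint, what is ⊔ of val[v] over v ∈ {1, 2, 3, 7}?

[-4,4]

Trace (21 dequeues):
  [1] u=0 | in [2,2] | out [2,2] | prev ⊥ | push {}
  [2] u=1 | in ⊥ | out [0,2] | ==
  [3] u=2 | in ⊥ | out [-4,4] | ==
  [4] u=3 | in ⊥ | out ⊥ | ==
  [5] u=4 | in [-4,4] | out [-4,4] | prev ⊥ | push {1}
  [6] u=5 | in [2,2] | out [3,3] | prev ⊥ | push {}
  [7] u=6 | in [2,2] | out [2,2] | prev ⊥ | push {0,3,4}
  [8] u=7 | in [2,3] | out [2,4] | prev [2,2] | push {6}
  [9] u=1 | in [-4,4] | out [-4,4] | prev [0,2] | push {}
  [10] u=0 | in [2,4] | out [2,4] | prev [2,2] | push {5}
  [11] u=3 | in [2,2] | out [2,2] | prev ⊥ | push {1}
  [12] u=4 | in [-4,4] | out [-4,4] | ==
  [13] u=6 | in [2,4] | out [2,4] | prev [2,2] | push {0,3,4,7}
  [14] u=5 | in [2,4] | out [3,4] | prev [3,3] | push {}
  [15] u=1 | in [-4,4] | out [-4,4] | ==
  [16] u=0 | in [2,4] | out [2,4] | ==
  [17] u=3 | in [2,4] | out [2,4] | prev [2,2] | push {1,6}
  [18] u=4 | in [-4,4] | out [-4,4] | ==
  [19] u=7 | in [2,4] | out [2,4] | ==
  [20] u=1 | in [-4,4] | out [-4,4] | ==
  [21] u=6 | in [2,4] | out [2,4] | ==

Converged values:
  [0] [2,4]
  [1] [-4,4]
  [2] [-4,4]
  [3] [2,4]
  [4] [-4,4]
  [5] [3,4]
  [6] [2,4]
  [7] [2,4]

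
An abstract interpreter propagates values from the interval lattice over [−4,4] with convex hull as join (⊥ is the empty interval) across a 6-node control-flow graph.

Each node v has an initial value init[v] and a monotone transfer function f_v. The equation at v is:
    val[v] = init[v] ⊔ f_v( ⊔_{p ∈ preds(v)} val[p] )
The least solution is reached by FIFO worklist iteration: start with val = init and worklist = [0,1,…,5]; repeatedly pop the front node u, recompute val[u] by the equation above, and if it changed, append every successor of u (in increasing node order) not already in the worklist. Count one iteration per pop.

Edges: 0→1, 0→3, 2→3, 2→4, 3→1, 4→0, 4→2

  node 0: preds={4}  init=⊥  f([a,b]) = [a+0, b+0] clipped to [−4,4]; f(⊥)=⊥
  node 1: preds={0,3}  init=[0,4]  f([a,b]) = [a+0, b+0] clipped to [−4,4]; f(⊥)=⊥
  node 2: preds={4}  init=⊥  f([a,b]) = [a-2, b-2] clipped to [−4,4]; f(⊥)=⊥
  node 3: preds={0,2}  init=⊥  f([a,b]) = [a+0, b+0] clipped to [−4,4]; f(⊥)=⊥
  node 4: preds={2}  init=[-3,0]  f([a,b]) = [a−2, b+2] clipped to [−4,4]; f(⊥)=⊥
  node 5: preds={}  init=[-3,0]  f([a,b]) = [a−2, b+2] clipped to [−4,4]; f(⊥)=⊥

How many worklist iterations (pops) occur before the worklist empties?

Trace (11 dequeues):
  [1] u=0 | in [-3,0] | out [-3,0] | prev ⊥ | push {}
  [2] u=1 | in [-3,0] | out [-3,4] | prev [0,4] | push {}
  [3] u=2 | in [-3,0] | out [-4,-2] | prev ⊥ | push {}
  [4] u=3 | in [-4,0] | out [-4,0] | prev ⊥ | push {1}
  [5] u=4 | in [-4,-2] | out [-4,0] | prev [-3,0] | push {0,2}
  [6] u=5 | in ⊥ | out [-3,0] | ==
  [7] u=1 | in [-4,0] | out [-4,4] | prev [-3,4] | push {}
  [8] u=0 | in [-4,0] | out [-4,0] | prev [-3,0] | push {1,3}
  [9] u=2 | in [-4,0] | out [-4,-2] | ==
  [10] u=1 | in [-4,0] | out [-4,4] | ==
  [11] u=3 | in [-4,0] | out [-4,0] | ==

Converged values:
  [0] [-4,0]
  [1] [-4,4]
  [2] [-4,-2]
  [3] [-4,0]
  [4] [-4,0]
  [5] [-3,0]

11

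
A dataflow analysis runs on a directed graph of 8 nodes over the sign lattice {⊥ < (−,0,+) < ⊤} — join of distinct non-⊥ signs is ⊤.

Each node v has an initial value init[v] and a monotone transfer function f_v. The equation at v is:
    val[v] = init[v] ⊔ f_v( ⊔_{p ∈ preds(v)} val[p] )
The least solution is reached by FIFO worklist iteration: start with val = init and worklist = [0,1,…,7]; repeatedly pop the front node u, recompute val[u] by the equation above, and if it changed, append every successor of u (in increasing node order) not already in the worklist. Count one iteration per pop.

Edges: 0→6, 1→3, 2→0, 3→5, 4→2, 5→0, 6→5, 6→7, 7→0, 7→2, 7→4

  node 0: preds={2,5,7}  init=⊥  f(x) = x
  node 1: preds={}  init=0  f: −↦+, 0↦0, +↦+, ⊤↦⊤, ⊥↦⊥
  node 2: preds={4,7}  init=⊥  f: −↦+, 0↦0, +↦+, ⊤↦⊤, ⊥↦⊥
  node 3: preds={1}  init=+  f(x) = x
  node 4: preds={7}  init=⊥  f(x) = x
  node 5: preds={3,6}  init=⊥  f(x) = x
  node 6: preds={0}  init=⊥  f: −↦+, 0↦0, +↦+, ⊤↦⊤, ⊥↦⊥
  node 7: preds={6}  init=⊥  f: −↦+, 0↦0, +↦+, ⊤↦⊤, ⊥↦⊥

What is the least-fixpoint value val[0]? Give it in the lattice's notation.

Trace (17 dequeues):
  [1] u=0 | in ⊥ | out ⊥ | ==
  [2] u=1 | in ⊥ | out 0 | ==
  [3] u=2 | in ⊥ | out ⊥ | ==
  [4] u=3 | in 0 | out ⊤ | prev + | push {}
  [5] u=4 | in ⊥ | out ⊥ | ==
  [6] u=5 | in ⊤ | out ⊤ | prev ⊥ | push {0}
  [7] u=6 | in ⊥ | out ⊥ | ==
  [8] u=7 | in ⊥ | out ⊥ | ==
  [9] u=0 | in ⊤ | out ⊤ | prev ⊥ | push {6}
  [10] u=6 | in ⊤ | out ⊤ | prev ⊥ | push {5,7}
  [11] u=5 | in ⊤ | out ⊤ | ==
  [12] u=7 | in ⊤ | out ⊤ | prev ⊥ | push {0,2,4}
  [13] u=0 | in ⊤ | out ⊤ | ==
  [14] u=2 | in ⊤ | out ⊤ | prev ⊥ | push {0}
  [15] u=4 | in ⊤ | out ⊤ | prev ⊥ | push {2}
  [16] u=0 | in ⊤ | out ⊤ | ==
  [17] u=2 | in ⊤ | out ⊤ | ==

Converged values:
  [0] ⊤
  [1] 0
  [2] ⊤
  [3] ⊤
  [4] ⊤
  [5] ⊤
  [6] ⊤
  [7] ⊤

⊤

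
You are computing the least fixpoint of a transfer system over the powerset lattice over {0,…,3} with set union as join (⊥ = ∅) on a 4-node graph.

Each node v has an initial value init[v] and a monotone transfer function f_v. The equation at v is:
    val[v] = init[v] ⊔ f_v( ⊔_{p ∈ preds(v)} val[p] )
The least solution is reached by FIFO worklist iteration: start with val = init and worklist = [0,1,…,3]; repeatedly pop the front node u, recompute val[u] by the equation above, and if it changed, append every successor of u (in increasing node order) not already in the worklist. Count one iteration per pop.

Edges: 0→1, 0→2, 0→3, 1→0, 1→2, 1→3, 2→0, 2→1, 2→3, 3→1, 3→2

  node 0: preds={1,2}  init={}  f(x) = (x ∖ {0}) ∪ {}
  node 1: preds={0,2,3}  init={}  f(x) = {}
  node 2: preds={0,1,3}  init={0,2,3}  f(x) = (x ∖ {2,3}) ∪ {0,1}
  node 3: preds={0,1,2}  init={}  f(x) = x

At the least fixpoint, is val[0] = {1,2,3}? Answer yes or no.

yes

Trace (8 dequeues):
  [1] u=0 | in {0,2,3} | out {2,3} | prev {} | push {}
  [2] u=1 | in {0,2,3} | out {} | ==
  [3] u=2 | in {2,3} | out {0,1,2,3} | prev {0,2,3} | push {0,1}
  [4] u=3 | in {0,1,2,3} | out {0,1,2,3} | prev {} | push {2}
  [5] u=0 | in {0,1,2,3} | out {1,2,3} | prev {2,3} | push {3}
  [6] u=1 | in {0,1,2,3} | out {} | ==
  [7] u=2 | in {0,1,2,3} | out {0,1,2,3} | ==
  [8] u=3 | in {0,1,2,3} | out {0,1,2,3} | ==

Converged values:
  [0] {1,2,3}
  [1] {}
  [2] {0,1,2,3}
  [3] {0,1,2,3}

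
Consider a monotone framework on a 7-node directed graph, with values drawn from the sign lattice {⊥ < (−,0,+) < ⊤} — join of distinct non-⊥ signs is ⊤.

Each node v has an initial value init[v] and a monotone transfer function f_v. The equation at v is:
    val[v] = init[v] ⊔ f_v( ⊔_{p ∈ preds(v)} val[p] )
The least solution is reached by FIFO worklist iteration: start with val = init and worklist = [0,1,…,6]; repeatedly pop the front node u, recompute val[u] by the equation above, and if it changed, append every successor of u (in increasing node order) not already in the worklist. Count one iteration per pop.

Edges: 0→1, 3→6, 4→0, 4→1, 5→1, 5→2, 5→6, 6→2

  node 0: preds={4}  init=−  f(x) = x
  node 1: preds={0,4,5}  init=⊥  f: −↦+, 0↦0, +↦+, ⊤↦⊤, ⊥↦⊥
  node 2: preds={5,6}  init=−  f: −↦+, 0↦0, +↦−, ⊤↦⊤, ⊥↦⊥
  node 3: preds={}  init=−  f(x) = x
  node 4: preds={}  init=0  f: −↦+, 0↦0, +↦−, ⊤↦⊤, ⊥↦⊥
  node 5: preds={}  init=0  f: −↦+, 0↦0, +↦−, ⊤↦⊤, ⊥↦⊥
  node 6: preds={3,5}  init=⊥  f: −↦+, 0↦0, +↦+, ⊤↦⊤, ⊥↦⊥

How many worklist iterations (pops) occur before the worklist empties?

Trace (8 dequeues):
  [1] u=0 | in 0 | out ⊤ | prev − | push {}
  [2] u=1 | in ⊤ | out ⊤ | prev ⊥ | push {}
  [3] u=2 | in 0 | out ⊤ | prev − | push {}
  [4] u=3 | in ⊥ | out − | ==
  [5] u=4 | in ⊥ | out 0 | ==
  [6] u=5 | in ⊥ | out 0 | ==
  [7] u=6 | in ⊤ | out ⊤ | prev ⊥ | push {2}
  [8] u=2 | in ⊤ | out ⊤ | ==

Converged values:
  [0] ⊤
  [1] ⊤
  [2] ⊤
  [3] −
  [4] 0
  [5] 0
  [6] ⊤

8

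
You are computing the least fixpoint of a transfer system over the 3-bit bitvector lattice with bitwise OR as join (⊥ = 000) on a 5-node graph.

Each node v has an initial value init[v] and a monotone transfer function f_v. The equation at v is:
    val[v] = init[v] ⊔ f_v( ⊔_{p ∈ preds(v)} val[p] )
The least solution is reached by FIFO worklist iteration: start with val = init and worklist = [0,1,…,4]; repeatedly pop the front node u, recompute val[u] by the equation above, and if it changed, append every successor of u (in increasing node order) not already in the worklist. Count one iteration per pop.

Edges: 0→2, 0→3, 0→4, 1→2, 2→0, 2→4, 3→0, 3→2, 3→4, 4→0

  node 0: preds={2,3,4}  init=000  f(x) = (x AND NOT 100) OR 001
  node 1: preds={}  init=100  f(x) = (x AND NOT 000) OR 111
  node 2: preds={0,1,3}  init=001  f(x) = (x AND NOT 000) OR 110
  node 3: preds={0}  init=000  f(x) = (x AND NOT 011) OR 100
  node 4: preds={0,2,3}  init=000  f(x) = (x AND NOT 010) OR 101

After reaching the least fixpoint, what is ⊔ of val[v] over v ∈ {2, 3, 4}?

111

Iteration log — 9 steps:
  step 1. node 0  ⊔preds=001  new=001  old=000  +wl: 
  step 2. node 1  ⊔preds=000  new=111  old=100  +wl: 
  step 3. node 2  ⊔preds=111  new=111  old=001  +wl: 0
  step 4. node 3  ⊔preds=001  new=100  old=000  +wl: 2
  step 5. node 4  ⊔preds=111  new=101  old=000  +wl: 
  step 6. node 0  ⊔preds=111  new=011  old=001  +wl: 3,4
  step 7. node 2  ⊔preds=111  new=111  stable
  step 8. node 3  ⊔preds=011  new=100  stable
  step 9. node 4  ⊔preds=111  new=101  stable

Least fixpoint reached:
  node 0: 011
  node 1: 111
  node 2: 111
  node 3: 100
  node 4: 101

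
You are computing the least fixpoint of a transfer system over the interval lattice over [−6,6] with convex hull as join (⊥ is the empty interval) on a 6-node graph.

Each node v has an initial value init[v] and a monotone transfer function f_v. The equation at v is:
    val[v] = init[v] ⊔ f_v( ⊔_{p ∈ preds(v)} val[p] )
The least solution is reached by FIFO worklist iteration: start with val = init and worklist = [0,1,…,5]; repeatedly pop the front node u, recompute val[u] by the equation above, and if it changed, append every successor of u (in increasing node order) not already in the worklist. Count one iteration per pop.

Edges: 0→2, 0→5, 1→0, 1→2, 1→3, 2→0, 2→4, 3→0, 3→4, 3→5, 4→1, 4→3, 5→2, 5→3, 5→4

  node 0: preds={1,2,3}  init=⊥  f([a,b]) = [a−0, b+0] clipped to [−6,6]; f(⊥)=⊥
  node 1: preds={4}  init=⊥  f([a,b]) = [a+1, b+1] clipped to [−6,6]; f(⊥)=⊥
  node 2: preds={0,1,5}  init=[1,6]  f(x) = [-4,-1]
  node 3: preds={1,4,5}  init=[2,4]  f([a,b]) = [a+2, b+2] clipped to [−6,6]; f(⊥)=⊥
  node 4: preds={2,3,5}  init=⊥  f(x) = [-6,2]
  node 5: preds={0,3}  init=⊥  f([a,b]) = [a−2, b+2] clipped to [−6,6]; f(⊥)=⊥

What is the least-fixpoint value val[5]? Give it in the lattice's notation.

Trace (17 dequeues):
  [1] u=0 | in [1,6] | out [1,6] | prev ⊥ | push {}
  [2] u=1 | in ⊥ | out ⊥ | ==
  [3] u=2 | in [1,6] | out [-4,6] | prev [1,6] | push {0}
  [4] u=3 | in ⊥ | out [2,4] | ==
  [5] u=4 | in [-4,6] | out [-6,2] | prev ⊥ | push {1,3}
  [6] u=5 | in [1,6] | out [-1,6] | prev ⊥ | push {2,4}
  [7] u=0 | in [-4,6] | out [-4,6] | prev [1,6] | push {5}
  [8] u=1 | in [-6,2] | out [-5,3] | prev ⊥ | push {0}
  [9] u=3 | in [-6,6] | out [-4,6] | prev [2,4] | push {}
  [10] u=2 | in [-5,6] | out [-4,6] | ==
  [11] u=4 | in [-4,6] | out [-6,2] | ==
  [12] u=5 | in [-4,6] | out [-6,6] | prev [-1,6] | push {2,3,4}
  [13] u=0 | in [-5,6] | out [-5,6] | prev [-4,6] | push {5}
  [14] u=2 | in [-6,6] | out [-4,6] | ==
  [15] u=3 | in [-6,6] | out [-4,6] | ==
  [16] u=4 | in [-6,6] | out [-6,2] | ==
  [17] u=5 | in [-5,6] | out [-6,6] | ==

Converged values:
  [0] [-5,6]
  [1] [-5,3]
  [2] [-4,6]
  [3] [-4,6]
  [4] [-6,2]
  [5] [-6,6]

[-6,6]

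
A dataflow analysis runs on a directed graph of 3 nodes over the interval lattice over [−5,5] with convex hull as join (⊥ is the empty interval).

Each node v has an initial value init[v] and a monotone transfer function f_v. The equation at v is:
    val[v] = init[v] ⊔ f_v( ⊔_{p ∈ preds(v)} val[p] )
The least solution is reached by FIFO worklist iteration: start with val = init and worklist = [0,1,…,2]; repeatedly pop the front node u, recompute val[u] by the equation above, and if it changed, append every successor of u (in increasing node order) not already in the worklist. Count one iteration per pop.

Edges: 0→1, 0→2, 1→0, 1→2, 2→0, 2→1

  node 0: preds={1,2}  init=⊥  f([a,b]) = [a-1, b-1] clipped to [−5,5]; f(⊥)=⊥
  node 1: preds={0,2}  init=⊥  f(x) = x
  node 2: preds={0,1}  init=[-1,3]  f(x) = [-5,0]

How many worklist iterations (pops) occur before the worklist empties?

7

Iteration log — 7 steps:
  step 1. node 0  ⊔preds=[-1,3]  new=[-2,2]  old=⊥  +wl: 
  step 2. node 1  ⊔preds=[-2,3]  new=[-2,3]  old=⊥  +wl: 0
  step 3. node 2  ⊔preds=[-2,3]  new=[-5,3]  old=[-1,3]  +wl: 1
  step 4. node 0  ⊔preds=[-5,3]  new=[-5,2]  old=[-2,2]  +wl: 2
  step 5. node 1  ⊔preds=[-5,3]  new=[-5,3]  old=[-2,3]  +wl: 0
  step 6. node 2  ⊔preds=[-5,3]  new=[-5,3]  stable
  step 7. node 0  ⊔preds=[-5,3]  new=[-5,2]  stable

Least fixpoint reached:
  node 0: [-5,2]
  node 1: [-5,3]
  node 2: [-5,3]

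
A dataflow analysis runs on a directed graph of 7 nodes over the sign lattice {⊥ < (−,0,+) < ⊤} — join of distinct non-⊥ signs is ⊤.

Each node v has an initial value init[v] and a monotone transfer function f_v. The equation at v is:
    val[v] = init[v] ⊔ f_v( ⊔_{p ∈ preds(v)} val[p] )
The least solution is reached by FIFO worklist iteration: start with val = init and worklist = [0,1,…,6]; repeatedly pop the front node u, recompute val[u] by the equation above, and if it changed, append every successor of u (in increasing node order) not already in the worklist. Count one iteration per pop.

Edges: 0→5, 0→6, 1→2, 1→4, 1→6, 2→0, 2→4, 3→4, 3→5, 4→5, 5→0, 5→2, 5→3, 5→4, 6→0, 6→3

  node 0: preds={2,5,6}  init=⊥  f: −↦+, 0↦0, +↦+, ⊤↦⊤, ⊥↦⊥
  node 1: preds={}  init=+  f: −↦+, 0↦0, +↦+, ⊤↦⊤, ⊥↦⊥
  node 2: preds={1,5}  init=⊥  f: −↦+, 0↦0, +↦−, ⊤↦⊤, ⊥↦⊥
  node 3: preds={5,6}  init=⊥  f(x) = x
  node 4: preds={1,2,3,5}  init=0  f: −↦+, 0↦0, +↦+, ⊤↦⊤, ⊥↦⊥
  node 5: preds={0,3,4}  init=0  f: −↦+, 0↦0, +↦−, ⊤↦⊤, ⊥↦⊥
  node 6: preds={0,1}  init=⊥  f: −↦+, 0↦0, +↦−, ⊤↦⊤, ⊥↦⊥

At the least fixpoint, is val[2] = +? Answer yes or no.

Iteration log — 13 steps:
  step 1. node 0  ⊔preds=0  new=0  old=⊥  +wl: 
  step 2. node 1  ⊔preds=⊥  new=+  stable
  step 3. node 2  ⊔preds=⊤  new=⊤  old=⊥  +wl: 0
  step 4. node 3  ⊔preds=0  new=0  old=⊥  +wl: 
  step 5. node 4  ⊔preds=⊤  new=⊤  old=0  +wl: 
  step 6. node 5  ⊔preds=⊤  new=⊤  old=0  +wl: 2,3,4
  step 7. node 6  ⊔preds=⊤  new=⊤  old=⊥  +wl: 
  step 8. node 0  ⊔preds=⊤  new=⊤  old=0  +wl: 5,6
  step 9. node 2  ⊔preds=⊤  new=⊤  stable
  step 10. node 3  ⊔preds=⊤  new=⊤  old=0  +wl: 
  step 11. node 4  ⊔preds=⊤  new=⊤  stable
  step 12. node 5  ⊔preds=⊤  new=⊤  stable
  step 13. node 6  ⊔preds=⊤  new=⊤  stable

Least fixpoint reached:
  node 0: ⊤
  node 1: +
  node 2: ⊤
  node 3: ⊤
  node 4: ⊤
  node 5: ⊤
  node 6: ⊤

no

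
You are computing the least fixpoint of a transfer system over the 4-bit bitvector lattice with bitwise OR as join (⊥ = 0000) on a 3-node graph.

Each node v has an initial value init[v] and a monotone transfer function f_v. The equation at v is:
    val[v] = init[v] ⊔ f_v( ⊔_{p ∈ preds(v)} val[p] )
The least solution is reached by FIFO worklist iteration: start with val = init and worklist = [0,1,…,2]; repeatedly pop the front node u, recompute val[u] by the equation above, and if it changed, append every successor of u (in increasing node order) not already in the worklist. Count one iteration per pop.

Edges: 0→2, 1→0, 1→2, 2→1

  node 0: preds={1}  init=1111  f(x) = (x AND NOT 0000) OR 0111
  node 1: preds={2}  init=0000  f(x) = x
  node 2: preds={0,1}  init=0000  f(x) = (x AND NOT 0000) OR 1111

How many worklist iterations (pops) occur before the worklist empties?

6

Trace (6 dequeues):
  [1] u=0 | in 0000 | out 1111 | ==
  [2] u=1 | in 0000 | out 0000 | ==
  [3] u=2 | in 1111 | out 1111 | prev 0000 | push {1}
  [4] u=1 | in 1111 | out 1111 | prev 0000 | push {0,2}
  [5] u=0 | in 1111 | out 1111 | ==
  [6] u=2 | in 1111 | out 1111 | ==

Converged values:
  [0] 1111
  [1] 1111
  [2] 1111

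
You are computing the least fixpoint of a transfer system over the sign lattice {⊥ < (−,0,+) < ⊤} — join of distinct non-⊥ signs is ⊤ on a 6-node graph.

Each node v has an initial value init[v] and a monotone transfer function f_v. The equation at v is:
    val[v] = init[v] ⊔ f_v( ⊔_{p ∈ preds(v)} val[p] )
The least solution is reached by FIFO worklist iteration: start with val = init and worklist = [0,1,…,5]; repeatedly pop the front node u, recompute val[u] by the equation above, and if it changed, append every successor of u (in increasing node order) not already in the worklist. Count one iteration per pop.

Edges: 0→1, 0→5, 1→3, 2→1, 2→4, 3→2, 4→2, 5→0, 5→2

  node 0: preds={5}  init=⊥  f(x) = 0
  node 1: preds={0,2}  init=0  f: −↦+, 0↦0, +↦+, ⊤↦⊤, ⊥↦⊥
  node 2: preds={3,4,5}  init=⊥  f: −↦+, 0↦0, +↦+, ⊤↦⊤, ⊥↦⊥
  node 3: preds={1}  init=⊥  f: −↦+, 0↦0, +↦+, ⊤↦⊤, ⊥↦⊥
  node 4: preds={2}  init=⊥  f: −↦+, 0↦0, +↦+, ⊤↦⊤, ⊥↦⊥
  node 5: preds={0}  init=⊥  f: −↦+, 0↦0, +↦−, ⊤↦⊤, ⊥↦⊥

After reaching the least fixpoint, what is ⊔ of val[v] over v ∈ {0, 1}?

0

Iteration log — 11 steps:
  step 1. node 0  ⊔preds=⊥  new=0  old=⊥  +wl: 
  step 2. node 1  ⊔preds=0  new=0  stable
  step 3. node 2  ⊔preds=⊥  new=⊥  stable
  step 4. node 3  ⊔preds=0  new=0  old=⊥  +wl: 2
  step 5. node 4  ⊔preds=⊥  new=⊥  stable
  step 6. node 5  ⊔preds=0  new=0  old=⊥  +wl: 0
  step 7. node 2  ⊔preds=0  new=0  old=⊥  +wl: 1,4
  step 8. node 0  ⊔preds=0  new=0  stable
  step 9. node 1  ⊔preds=0  new=0  stable
  step 10. node 4  ⊔preds=0  new=0  old=⊥  +wl: 2
  step 11. node 2  ⊔preds=0  new=0  stable

Least fixpoint reached:
  node 0: 0
  node 1: 0
  node 2: 0
  node 3: 0
  node 4: 0
  node 5: 0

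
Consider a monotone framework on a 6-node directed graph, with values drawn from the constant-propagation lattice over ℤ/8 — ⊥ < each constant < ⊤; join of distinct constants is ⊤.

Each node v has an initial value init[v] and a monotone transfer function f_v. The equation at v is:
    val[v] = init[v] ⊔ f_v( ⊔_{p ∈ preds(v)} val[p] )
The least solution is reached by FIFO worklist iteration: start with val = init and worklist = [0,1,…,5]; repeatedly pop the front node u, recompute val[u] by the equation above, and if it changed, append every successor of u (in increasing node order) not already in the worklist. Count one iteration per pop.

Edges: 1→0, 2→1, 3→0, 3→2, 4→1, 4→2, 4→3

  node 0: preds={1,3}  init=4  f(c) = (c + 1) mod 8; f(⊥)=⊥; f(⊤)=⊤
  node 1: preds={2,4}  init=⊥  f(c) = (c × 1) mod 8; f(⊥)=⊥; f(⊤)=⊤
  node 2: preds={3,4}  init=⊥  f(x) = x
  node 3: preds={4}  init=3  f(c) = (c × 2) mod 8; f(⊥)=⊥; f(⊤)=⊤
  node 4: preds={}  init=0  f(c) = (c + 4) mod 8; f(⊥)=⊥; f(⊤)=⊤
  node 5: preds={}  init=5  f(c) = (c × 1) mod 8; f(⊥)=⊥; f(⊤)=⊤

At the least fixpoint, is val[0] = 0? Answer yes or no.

no

Iteration log — 10 steps:
  step 1. node 0  ⊔preds=3  new=4  stable
  step 2. node 1  ⊔preds=0  new=0  old=⊥  +wl: 0
  step 3. node 2  ⊔preds=⊤  new=⊤  old=⊥  +wl: 1
  step 4. node 3  ⊔preds=0  new=⊤  old=3  +wl: 2
  step 5. node 4  ⊔preds=⊥  new=0  stable
  step 6. node 5  ⊔preds=⊥  new=5  stable
  step 7. node 0  ⊔preds=⊤  new=⊤  old=4  +wl: 
  step 8. node 1  ⊔preds=⊤  new=⊤  old=0  +wl: 0
  step 9. node 2  ⊔preds=⊤  new=⊤  stable
  step 10. node 0  ⊔preds=⊤  new=⊤  stable

Least fixpoint reached:
  node 0: ⊤
  node 1: ⊤
  node 2: ⊤
  node 3: ⊤
  node 4: 0
  node 5: 5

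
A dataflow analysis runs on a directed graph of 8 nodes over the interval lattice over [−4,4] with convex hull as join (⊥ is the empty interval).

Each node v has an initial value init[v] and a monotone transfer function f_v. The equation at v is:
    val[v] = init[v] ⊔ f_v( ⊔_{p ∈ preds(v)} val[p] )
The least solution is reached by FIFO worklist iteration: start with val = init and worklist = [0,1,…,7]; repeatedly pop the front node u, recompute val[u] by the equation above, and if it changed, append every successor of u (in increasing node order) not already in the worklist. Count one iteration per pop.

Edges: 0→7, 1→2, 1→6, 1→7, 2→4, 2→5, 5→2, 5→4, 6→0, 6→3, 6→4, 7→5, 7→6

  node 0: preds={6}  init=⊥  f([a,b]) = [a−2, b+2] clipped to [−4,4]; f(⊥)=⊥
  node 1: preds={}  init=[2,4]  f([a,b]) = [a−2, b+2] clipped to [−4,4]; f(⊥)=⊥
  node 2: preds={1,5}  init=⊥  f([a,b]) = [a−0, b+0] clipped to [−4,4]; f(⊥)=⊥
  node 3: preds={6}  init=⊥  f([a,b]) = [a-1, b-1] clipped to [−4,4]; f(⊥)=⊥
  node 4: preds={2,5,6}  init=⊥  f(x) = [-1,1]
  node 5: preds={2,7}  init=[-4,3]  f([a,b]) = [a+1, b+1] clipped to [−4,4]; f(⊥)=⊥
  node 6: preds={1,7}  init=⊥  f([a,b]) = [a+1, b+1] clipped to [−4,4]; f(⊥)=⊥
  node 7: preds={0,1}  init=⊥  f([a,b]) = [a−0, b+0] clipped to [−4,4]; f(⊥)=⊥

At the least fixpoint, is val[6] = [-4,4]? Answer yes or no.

no

Trace (50 dequeues):
  [1] u=0 | in ⊥ | out ⊥ | ==
  [2] u=1 | in ⊥ | out [2,4] | ==
  [3] u=2 | in [-4,4] | out [-4,4] | prev ⊥ | push {}
  [4] u=3 | in ⊥ | out ⊥ | ==
  [5] u=4 | in [-4,4] | out [-1,1] | prev ⊥ | push {}
  [6] u=5 | in [-4,4] | out [-4,4] | prev [-4,3] | push {2,4}
  [7] u=6 | in [2,4] | out [3,4] | prev ⊥ | push {0,3}
  [8] u=7 | in [2,4] | out [2,4] | prev ⊥ | push {5,6}
  [9] u=2 | in [-4,4] | out [-4,4] | ==
  [10] u=4 | in [-4,4] | out [-1,1] | ==
  [11] u=0 | in [3,4] | out [1,4] | prev ⊥ | push {7}
  [12] u=3 | in [3,4] | out [2,3] | prev ⊥ | push {}
  [13] u=5 | in [-4,4] | out [-4,4] | ==
  [14] u=6 | in [2,4] | out [3,4] | ==
  [15] u=7 | in [1,4] | out [1,4] | prev [2,4] | push {5,6}
  [16] u=5 | in [-4,4] | out [-4,4] | ==
  [17] u=6 | in [1,4] | out [2,4] | prev [3,4] | push {0,3,4}
  [18] u=0 | in [2,4] | out [0,4] | prev [1,4] | push {7}
  [19] u=3 | in [2,4] | out [1,3] | prev [2,3] | push {}
  [20] u=4 | in [-4,4] | out [-1,1] | ==
  [21] u=7 | in [0,4] | out [0,4] | prev [1,4] | push {5,6}
  [22] u=5 | in [-4,4] | out [-4,4] | ==
  [23] u=6 | in [0,4] | out [1,4] | prev [2,4] | push {0,3,4}
  [24] u=0 | in [1,4] | out [-1,4] | prev [0,4] | push {7}
  [25] u=3 | in [1,4] | out [0,3] | prev [1,3] | push {}
  [26] u=4 | in [-4,4] | out [-1,1] | ==
  [27] u=7 | in [-1,4] | out [-1,4] | prev [0,4] | push {5,6}
  [28] u=5 | in [-4,4] | out [-4,4] | ==
  [29] u=6 | in [-1,4] | out [0,4] | prev [1,4] | push {0,3,4}
  [30] u=0 | in [0,4] | out [-2,4] | prev [-1,4] | push {7}
  [31] u=3 | in [0,4] | out [-1,3] | prev [0,3] | push {}
  [32] u=4 | in [-4,4] | out [-1,1] | ==
  [33] u=7 | in [-2,4] | out [-2,4] | prev [-1,4] | push {5,6}
  [34] u=5 | in [-4,4] | out [-4,4] | ==
  [35] u=6 | in [-2,4] | out [-1,4] | prev [0,4] | push {0,3,4}
  [36] u=0 | in [-1,4] | out [-3,4] | prev [-2,4] | push {7}
  [37] u=3 | in [-1,4] | out [-2,3] | prev [-1,3] | push {}
  [38] u=4 | in [-4,4] | out [-1,1] | ==
  [39] u=7 | in [-3,4] | out [-3,4] | prev [-2,4] | push {5,6}
  [40] u=5 | in [-4,4] | out [-4,4] | ==
  [41] u=6 | in [-3,4] | out [-2,4] | prev [-1,4] | push {0,3,4}
  [42] u=0 | in [-2,4] | out [-4,4] | prev [-3,4] | push {7}
  [43] u=3 | in [-2,4] | out [-3,3] | prev [-2,3] | push {}
  [44] u=4 | in [-4,4] | out [-1,1] | ==
  [45] u=7 | in [-4,4] | out [-4,4] | prev [-3,4] | push {5,6}
  [46] u=5 | in [-4,4] | out [-4,4] | ==
  [47] u=6 | in [-4,4] | out [-3,4] | prev [-2,4] | push {0,3,4}
  [48] u=0 | in [-3,4] | out [-4,4] | ==
  [49] u=3 | in [-3,4] | out [-4,3] | prev [-3,3] | push {}
  [50] u=4 | in [-4,4] | out [-1,1] | ==

Converged values:
  [0] [-4,4]
  [1] [2,4]
  [2] [-4,4]
  [3] [-4,3]
  [4] [-1,1]
  [5] [-4,4]
  [6] [-3,4]
  [7] [-4,4]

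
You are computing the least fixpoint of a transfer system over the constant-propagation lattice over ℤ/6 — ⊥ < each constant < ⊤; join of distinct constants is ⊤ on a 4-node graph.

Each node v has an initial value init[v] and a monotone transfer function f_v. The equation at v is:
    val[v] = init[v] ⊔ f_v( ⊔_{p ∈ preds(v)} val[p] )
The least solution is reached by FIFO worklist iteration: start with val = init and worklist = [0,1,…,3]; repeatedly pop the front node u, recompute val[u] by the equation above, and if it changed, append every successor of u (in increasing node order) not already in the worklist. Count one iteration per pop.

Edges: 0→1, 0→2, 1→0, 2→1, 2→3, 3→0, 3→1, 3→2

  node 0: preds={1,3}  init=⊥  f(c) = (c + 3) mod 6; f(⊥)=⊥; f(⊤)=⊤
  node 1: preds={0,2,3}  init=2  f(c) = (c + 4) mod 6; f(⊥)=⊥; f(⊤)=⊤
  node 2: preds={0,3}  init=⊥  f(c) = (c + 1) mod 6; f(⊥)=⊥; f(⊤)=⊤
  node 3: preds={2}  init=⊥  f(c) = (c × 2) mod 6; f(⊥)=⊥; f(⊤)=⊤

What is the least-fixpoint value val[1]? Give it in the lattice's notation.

⊤

Iteration log — 12 steps:
  step 1. node 0  ⊔preds=2  new=5  old=⊥  +wl: 
  step 2. node 1  ⊔preds=5  new=⊤  old=2  +wl: 0
  step 3. node 2  ⊔preds=5  new=0  old=⊥  +wl: 1
  step 4. node 3  ⊔preds=0  new=0  old=⊥  +wl: 2
  step 5. node 0  ⊔preds=⊤  new=⊤  old=5  +wl: 
  step 6. node 1  ⊔preds=⊤  new=⊤  stable
  step 7. node 2  ⊔preds=⊤  new=⊤  old=0  +wl: 1,3
  step 8. node 1  ⊔preds=⊤  new=⊤  stable
  step 9. node 3  ⊔preds=⊤  new=⊤  old=0  +wl: 0,1,2
  step 10. node 0  ⊔preds=⊤  new=⊤  stable
  step 11. node 1  ⊔preds=⊤  new=⊤  stable
  step 12. node 2  ⊔preds=⊤  new=⊤  stable

Least fixpoint reached:
  node 0: ⊤
  node 1: ⊤
  node 2: ⊤
  node 3: ⊤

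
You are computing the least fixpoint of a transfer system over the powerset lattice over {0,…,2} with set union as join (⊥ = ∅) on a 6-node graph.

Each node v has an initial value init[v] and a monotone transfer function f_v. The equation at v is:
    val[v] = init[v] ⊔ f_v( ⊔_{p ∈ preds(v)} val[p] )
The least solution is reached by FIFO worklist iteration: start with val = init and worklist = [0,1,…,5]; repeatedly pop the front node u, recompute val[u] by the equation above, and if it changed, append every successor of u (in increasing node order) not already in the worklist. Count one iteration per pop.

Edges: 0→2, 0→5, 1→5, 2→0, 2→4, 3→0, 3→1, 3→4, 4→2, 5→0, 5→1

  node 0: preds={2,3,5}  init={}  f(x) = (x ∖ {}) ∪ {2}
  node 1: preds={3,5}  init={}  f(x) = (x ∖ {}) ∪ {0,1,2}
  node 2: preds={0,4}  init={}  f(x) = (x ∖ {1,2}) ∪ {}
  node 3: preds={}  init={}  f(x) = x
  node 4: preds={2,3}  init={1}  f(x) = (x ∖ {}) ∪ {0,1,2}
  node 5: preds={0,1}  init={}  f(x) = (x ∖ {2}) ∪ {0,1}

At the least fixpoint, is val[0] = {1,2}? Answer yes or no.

no

Worklist (12 pops):
  #1 pop 0: in={} → {2} (was {}); enqueue []
  #2 pop 1: in={} → {0,1,2} (was {}); enqueue []
  #3 pop 2: in={1,2} → {} (no change)
  #4 pop 3: in={} → {} (no change)
  #5 pop 4: in={} → {0,1,2} (was {1}); enqueue [2]
  #6 pop 5: in={0,1,2} → {0,1} (was {}); enqueue [0,1]
  #7 pop 2: in={0,1,2} → {0} (was {}); enqueue [4]
  #8 pop 0: in={0,1} → {0,1,2} (was {2}); enqueue [2,5]
  #9 pop 1: in={0,1} → {0,1,2} (no change)
  #10 pop 4: in={0} → {0,1,2} (no change)
  #11 pop 2: in={0,1,2} → {0} (no change)
  #12 pop 5: in={0,1,2} → {0,1} (no change)

Fixpoint:
  val[0] = {0,1,2}
  val[1] = {0,1,2}
  val[2] = {0}
  val[3] = {}
  val[4] = {0,1,2}
  val[5] = {0,1}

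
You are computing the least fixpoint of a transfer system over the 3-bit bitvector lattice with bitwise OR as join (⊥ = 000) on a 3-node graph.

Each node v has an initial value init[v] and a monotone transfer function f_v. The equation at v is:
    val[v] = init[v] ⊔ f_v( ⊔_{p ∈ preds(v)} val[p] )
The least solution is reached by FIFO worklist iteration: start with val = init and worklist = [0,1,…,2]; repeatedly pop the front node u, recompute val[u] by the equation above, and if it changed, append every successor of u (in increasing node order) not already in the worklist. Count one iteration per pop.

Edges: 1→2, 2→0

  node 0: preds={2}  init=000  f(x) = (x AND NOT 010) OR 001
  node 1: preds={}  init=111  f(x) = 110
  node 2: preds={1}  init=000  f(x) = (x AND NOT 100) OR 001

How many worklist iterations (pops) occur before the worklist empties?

4

Iteration log — 4 steps:
  step 1. node 0  ⊔preds=000  new=001  old=000  +wl: 
  step 2. node 1  ⊔preds=000  new=111  stable
  step 3. node 2  ⊔preds=111  new=011  old=000  +wl: 0
  step 4. node 0  ⊔preds=011  new=001  stable

Least fixpoint reached:
  node 0: 001
  node 1: 111
  node 2: 011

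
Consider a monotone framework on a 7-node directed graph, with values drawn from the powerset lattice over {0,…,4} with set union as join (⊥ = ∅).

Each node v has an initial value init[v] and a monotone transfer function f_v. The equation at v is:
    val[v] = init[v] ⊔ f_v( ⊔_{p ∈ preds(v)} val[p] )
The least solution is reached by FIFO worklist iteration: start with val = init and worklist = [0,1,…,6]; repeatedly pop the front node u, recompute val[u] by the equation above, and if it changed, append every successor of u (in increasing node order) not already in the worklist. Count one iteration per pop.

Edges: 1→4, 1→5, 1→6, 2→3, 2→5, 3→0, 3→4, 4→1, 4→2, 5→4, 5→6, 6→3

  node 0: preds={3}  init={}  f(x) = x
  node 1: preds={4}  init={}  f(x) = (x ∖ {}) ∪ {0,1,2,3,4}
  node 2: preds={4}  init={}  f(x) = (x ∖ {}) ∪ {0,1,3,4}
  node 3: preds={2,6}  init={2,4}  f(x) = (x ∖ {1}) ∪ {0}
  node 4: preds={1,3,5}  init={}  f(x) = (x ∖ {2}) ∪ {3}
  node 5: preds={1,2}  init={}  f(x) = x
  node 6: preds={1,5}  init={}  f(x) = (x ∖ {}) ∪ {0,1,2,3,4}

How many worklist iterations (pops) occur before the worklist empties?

Trace (12 dequeues):
  [1] u=0 | in {2,4} | out {2,4} | prev {} | push {}
  [2] u=1 | in {} | out {0,1,2,3,4} | prev {} | push {}
  [3] u=2 | in {} | out {0,1,3,4} | prev {} | push {}
  [4] u=3 | in {0,1,3,4} | out {0,2,3,4} | prev {2,4} | push {0}
  [5] u=4 | in {0,1,2,3,4} | out {0,1,3,4} | prev {} | push {1,2}
  [6] u=5 | in {0,1,2,3,4} | out {0,1,2,3,4} | prev {} | push {4}
  [7] u=6 | in {0,1,2,3,4} | out {0,1,2,3,4} | prev {} | push {3}
  [8] u=0 | in {0,2,3,4} | out {0,2,3,4} | prev {2,4} | push {}
  [9] u=1 | in {0,1,3,4} | out {0,1,2,3,4} | ==
  [10] u=2 | in {0,1,3,4} | out {0,1,3,4} | ==
  [11] u=4 | in {0,1,2,3,4} | out {0,1,3,4} | ==
  [12] u=3 | in {0,1,2,3,4} | out {0,2,3,4} | ==

Converged values:
  [0] {0,2,3,4}
  [1] {0,1,2,3,4}
  [2] {0,1,3,4}
  [3] {0,2,3,4}
  [4] {0,1,3,4}
  [5] {0,1,2,3,4}
  [6] {0,1,2,3,4}

12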